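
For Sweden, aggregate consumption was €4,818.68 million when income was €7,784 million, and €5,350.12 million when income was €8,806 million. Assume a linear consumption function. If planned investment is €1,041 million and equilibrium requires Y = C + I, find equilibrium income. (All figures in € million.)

Y = 3775

MPC = (5350.12 − 4818.68)/(8806 − 7784) = 531.44/1022 = 0.52
a = 4818.68 − 0.52(7784) = 771
Equilibrium: Y = 771 + 0.52Y + 1041
0.48Y = 1812, so Y = 1812/0.48 = 3775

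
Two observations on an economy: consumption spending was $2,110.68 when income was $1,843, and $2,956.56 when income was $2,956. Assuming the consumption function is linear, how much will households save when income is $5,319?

S = 566.56

MPC = (2956.56 − 2110.68)/(2956 − 1843) = 845.88/1113 = 0.76
a = 2110.68 − 0.76(1843) = 2110.68 − 1400.68 = 710
C = 710 + 0.76(5319) = 4752.44
S = 5319 − 4752.44 = 566.56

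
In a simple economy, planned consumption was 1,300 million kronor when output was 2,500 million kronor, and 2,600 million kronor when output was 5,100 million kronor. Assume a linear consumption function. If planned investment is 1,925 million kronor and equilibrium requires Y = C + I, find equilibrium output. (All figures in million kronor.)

MPC = (2600 − 1300)/(5100 − 2500) = 1300/2600 = 0.5
a = 1300 − 0.5(2500) = 50
Equilibrium: Y = 50 + 0.5Y + 1925
0.5Y = 1975, so Y = 1975/0.5 = 3950

Y = 3950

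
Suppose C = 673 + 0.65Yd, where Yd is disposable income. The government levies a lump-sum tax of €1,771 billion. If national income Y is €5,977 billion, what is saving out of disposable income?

Yd = Y − T = 5977 − 1771 = 4206
C = 673 + 0.65(4206) = 673 + 2733.9 = 3406.9
S = Yd − C = 4206 − 3406.9 = 799.1

S = 799.1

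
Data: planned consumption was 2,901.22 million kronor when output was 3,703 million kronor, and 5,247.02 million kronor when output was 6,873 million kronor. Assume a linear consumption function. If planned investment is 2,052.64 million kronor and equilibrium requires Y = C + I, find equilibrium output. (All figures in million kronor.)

Y = 8514

MPC = (5247.02 − 2901.22)/(6873 − 3703) = 2345.8/3170 = 0.74
a = 2901.22 − 0.74(3703) = 161
Equilibrium: Y = 161 + 0.74Y + 2052.64
0.26Y = 2213.64, so Y = 2213.64/0.26 = 8514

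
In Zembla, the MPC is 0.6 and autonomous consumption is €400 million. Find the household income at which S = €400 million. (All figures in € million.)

S = Y − C = -400 + 0.4Y
-400 + 0.4Y = 400, so 0.4Y = 800 and Y = 2000

Y = 2000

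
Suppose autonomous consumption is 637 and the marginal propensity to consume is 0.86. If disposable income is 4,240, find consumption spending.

C = 637 + 0.86(4240) = 637 + 3646.4 = 4283.4

C = 4283.4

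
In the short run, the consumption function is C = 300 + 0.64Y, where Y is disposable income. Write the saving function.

S = -300 + 0.36Y

S = Y − C = Y − (300 + 0.64Y) = -300 + (1 − 0.64)Y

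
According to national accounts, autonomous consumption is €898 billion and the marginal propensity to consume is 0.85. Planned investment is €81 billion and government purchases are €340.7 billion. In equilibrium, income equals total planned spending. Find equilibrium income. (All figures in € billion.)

Y = 8798

Y = C + I + G = 898 + 0.85Y + 81 + 340.7
Y − 0.85Y = 1319.7
0.15Y = 1319.7, so Y = 1319.7/0.15 = 8798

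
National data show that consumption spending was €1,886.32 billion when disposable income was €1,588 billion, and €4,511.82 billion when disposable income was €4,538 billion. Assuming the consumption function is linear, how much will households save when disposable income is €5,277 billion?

MPC = (4511.82 − 1886.32)/(4538 − 1588) = 2625.5/2950 = 0.89
a = 1886.32 − 0.89(1588) = 1886.32 − 1413.32 = 473
C = 473 + 0.89(5277) = 5169.53
S = 5277 − 5169.53 = 107.47

S = 107.47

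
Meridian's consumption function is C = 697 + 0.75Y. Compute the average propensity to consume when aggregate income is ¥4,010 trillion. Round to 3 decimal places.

C = 697 + 0.75(4010) = 3704.5
APC = C/Y = 3704.5/4010 = 0.924

APC = 0.924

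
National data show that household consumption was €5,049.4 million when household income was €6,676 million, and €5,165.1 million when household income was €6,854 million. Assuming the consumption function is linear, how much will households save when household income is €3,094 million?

S = 372.9

MPC = (5165.1 − 5049.4)/(6854 − 6676) = 115.7/178 = 0.65
a = 5049.4 − 0.65(6676) = 5049.4 − 4339.4 = 710
C = 710 + 0.65(3094) = 2721.1
S = 3094 − 2721.1 = 372.9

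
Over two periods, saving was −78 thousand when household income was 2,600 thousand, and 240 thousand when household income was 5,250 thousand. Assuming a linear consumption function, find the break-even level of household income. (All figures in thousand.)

Y = 3250

MPS = ΔS/ΔY = (240 − (-78))/(5250 − 2600) = 318/2650 = 0.12
MPC = 1 − MPS = 0.88
From S(2600) = -78: −a + 0.12(2600) = -78, so a = 312 − (-78) = 390
Break-even (S = 0): Y = a/MPS = 390/0.12 = 3250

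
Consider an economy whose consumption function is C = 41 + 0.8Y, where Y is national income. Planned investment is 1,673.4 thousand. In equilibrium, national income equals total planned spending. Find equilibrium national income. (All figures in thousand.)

Y = 8572

Y = C + I = 41 + 0.8Y + 1673.4
Y − 0.8Y = 1714.4
0.2Y = 1714.4, so Y = 1714.4/0.2 = 8572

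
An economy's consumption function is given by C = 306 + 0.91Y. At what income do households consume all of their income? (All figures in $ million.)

Y = 3400

At break-even, C = Y: 306 + 0.91Y = Y
0.09Y = 306, so Y = 306/0.09 = 3400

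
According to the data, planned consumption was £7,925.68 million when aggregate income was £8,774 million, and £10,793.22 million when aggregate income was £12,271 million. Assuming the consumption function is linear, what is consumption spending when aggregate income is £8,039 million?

MPC = (10793.22 − 7925.68)/(12271 − 8774) = 2867.54/3497 = 0.82
a = 7925.68 − 0.82(8774) = 7925.68 − 7194.68 = 731
C = 731 + 0.82(8039) = 731 + 6591.98 = 7322.98

C = 7322.98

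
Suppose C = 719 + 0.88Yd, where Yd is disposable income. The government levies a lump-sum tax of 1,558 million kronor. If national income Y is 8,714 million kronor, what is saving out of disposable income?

S = 139.72

Yd = Y − T = 8714 − 1558 = 7156
C = 719 + 0.88(7156) = 719 + 6297.28 = 7016.28
S = Yd − C = 7156 − 7016.28 = 139.72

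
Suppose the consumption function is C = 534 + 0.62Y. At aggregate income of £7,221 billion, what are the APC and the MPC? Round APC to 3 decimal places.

MPC = 0.62 (the slope of the consumption function)
C = 534 + 0.62(7221) = 5011.02, so APC = 5011.02/7221 = 0.694

APC = 0.694; MPC = 0.62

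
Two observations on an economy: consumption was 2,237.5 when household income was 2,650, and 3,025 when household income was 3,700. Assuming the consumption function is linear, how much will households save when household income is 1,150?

S = 37.5

MPC = (3025 − 2237.5)/(3700 − 2650) = 787.5/1050 = 0.75
a = 2237.5 − 0.75(2650) = 2237.5 − 1987.5 = 250
C = 250 + 0.75(1150) = 1112.5
S = 1150 − 1112.5 = 37.5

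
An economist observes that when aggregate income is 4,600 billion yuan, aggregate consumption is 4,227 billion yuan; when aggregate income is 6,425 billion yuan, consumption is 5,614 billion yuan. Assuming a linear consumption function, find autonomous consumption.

a = 731

MPC = ΔC/ΔY = (5614 − 4227)/(6425 − 4600) = 1387/1825 = 0.76
a = C − MPC·Y = 4227 − 0.76(4600) = 4227 − 3496 = 731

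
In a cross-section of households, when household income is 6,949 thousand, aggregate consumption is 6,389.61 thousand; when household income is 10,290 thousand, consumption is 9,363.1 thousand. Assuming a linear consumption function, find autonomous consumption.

a = 205

MPC = ΔC/ΔY = (9363.1 − 6389.61)/(10290 − 6949) = 2973.49/3341 = 0.89
a = C − MPC·Y = 6389.61 − 0.89(6949) = 6389.61 − 6184.61 = 205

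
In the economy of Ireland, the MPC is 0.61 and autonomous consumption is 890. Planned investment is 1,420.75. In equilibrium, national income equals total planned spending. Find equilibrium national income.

Y = C + I = 890 + 0.61Y + 1420.75
Y − 0.61Y = 2310.75
0.39Y = 2310.75, so Y = 2310.75/0.39 = 5925

Y = 5925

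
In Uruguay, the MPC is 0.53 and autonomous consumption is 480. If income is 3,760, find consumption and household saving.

C = 480 + 0.53(3760) = 480 + 1992.8 = 2472.8
S = Y − C = 3760 − 2472.8 = 1287.2

C = 2472.8; S = 1287.2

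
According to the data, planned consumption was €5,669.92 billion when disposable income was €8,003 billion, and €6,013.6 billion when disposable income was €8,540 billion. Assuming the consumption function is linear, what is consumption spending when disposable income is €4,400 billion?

MPC = (6013.6 − 5669.92)/(8540 − 8003) = 343.68/537 = 0.64
a = 5669.92 − 0.64(8003) = 5669.92 − 5121.92 = 548
C = 548 + 0.64(4400) = 548 + 2816 = 3364

C = 3364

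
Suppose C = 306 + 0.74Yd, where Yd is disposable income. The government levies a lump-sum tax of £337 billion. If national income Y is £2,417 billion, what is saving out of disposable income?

Yd = Y − T = 2417 − 337 = 2080
C = 306 + 0.74(2080) = 306 + 1539.2 = 1845.2
S = Yd − C = 2080 − 1845.2 = 234.8

S = 234.8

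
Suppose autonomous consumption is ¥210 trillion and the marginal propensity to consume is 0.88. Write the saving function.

S = Y − C = Y − (210 + 0.88Y) = -210 + (1 − 0.88)Y

S = -210 + 0.12Y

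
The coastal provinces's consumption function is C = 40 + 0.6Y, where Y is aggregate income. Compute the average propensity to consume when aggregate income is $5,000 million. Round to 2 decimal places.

C = 40 + 0.6(5000) = 3040
APC = C/Y = 3040/5000 = 0.61

APC = 0.61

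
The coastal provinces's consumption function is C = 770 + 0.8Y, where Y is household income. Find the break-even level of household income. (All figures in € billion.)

At break-even, C = Y: 770 + 0.8Y = Y
0.2Y = 770, so Y = 770/0.2 = 3850

Y = 3850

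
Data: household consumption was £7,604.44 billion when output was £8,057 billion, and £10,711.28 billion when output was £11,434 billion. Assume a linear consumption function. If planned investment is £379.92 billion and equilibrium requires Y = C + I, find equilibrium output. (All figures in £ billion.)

Y = 7149

MPC = (10711.28 − 7604.44)/(11434 − 8057) = 3106.84/3377 = 0.92
a = 7604.44 − 0.92(8057) = 192
Equilibrium: Y = 192 + 0.92Y + 379.92
0.08Y = 571.92, so Y = 571.92/0.08 = 7149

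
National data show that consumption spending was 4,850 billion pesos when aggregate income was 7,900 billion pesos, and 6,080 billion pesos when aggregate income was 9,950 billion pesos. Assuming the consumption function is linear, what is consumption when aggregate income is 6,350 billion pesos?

MPC = (6080 − 4850)/(9950 − 7900) = 1230/2050 = 0.6
a = 4850 − 0.6(7900) = 4850 − 4740 = 110
C = 110 + 0.6(6350) = 110 + 3810 = 3920

C = 3920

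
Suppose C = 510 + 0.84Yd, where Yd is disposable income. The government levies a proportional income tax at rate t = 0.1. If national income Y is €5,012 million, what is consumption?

Yd = (1 − 0.1)(5012) = 0.9(5012) = 4510.8
C = 510 + 0.84(4510.8) = 510 + 3789.072 = 4299.072

C = 4299.072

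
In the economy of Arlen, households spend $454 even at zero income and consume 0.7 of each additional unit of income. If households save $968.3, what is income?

Y = 4741

S = Y − C = -454 + 0.3Y
-454 + 0.3Y = 968.3, so 0.3Y = 1422.3 and Y = 4741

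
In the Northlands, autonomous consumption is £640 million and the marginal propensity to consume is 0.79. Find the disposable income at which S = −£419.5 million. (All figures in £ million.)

S = Y − C = -640 + 0.21Y
-640 + 0.21Y = -419.5, so 0.21Y = 220.5 and Y = 1050

Y = 1050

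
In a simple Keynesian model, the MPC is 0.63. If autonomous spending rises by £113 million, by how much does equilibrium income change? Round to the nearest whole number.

The multiplier is 1/(1 − MPC) = 1/0.37.
ΔY = 113/0.37 = 305.41 ≈ 305

ΔY ≈ 305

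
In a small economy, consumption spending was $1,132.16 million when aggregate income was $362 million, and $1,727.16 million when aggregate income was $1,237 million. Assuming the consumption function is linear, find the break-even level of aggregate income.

Y = 2768.75

MPC = (1727.16 − 1132.16)/(1237 − 362) = 595/875 = 0.68
a = 1132.16 − 0.68(362) = 1132.16 − 246.16 = 886
Break-even: Y = a/(1−MPC) = 886/0.32 = 2768.75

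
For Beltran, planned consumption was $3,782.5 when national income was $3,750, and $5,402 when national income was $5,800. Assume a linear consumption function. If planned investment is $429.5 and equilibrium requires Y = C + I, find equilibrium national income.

Y = 5950

MPC = (5402 − 3782.5)/(5800 − 3750) = 1619.5/2050 = 0.79
a = 3782.5 − 0.79(3750) = 820
Equilibrium: Y = 820 + 0.79Y + 429.5
0.21Y = 1249.5, so Y = 1249.5/0.21 = 5950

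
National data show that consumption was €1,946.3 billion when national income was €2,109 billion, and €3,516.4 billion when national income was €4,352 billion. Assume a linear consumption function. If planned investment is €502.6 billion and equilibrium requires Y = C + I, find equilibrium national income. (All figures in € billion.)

MPC = (3516.4 − 1946.3)/(4352 − 2109) = 1570.1/2243 = 0.7
a = 1946.3 − 0.7(2109) = 470
Equilibrium: Y = 470 + 0.7Y + 502.6
0.3Y = 972.6, so Y = 972.6/0.3 = 3242

Y = 3242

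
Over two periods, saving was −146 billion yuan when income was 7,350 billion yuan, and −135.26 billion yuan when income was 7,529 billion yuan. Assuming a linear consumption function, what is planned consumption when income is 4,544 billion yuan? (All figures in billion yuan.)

C = 4858.36

MPS = ΔS/ΔY = (-135.26 − (-146))/(7529 − 7350) = 10.74/179 = 0.06
MPC = 1 − MPS = 0.94
Autonomous saving = -146 − 0.06(7350) = -587, so a = 587
C = 587 + 0.94(4544) = 587 + 4271.36 = 4858.36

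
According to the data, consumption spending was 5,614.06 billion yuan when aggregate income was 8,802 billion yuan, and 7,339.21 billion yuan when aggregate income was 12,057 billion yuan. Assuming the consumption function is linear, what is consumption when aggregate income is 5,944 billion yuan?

C = 4099.32

MPC = (7339.21 − 5614.06)/(12057 − 8802) = 1725.15/3255 = 0.53
a = 5614.06 − 0.53(8802) = 5614.06 − 4665.06 = 949
C = 949 + 0.53(5944) = 949 + 3150.32 = 4099.32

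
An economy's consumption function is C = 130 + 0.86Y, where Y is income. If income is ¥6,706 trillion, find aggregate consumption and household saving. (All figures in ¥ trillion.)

C = 5897.16; S = 808.84

C = 130 + 0.86(6706) = 130 + 5767.16 = 5897.16
S = Y − C = 6706 − 5897.16 = 808.84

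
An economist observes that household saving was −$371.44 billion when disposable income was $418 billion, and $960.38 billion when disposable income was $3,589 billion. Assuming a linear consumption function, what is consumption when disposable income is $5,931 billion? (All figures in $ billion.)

C = 3986.98

MPS = ΔS/ΔY = (960.38 − (-371.44))/(3589 − 418) = 1331.82/3171 = 0.42
MPC = 1 − MPS = 0.58
Autonomous saving = -371.44 − 0.42(418) = -547, so a = 547
C = 547 + 0.58(5931) = 547 + 3439.98 = 3986.98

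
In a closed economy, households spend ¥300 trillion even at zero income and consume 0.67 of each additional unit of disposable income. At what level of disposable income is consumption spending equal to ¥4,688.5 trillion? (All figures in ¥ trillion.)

Y = 6550

300 + 0.67Y = 4688.5
0.67Y = 4388.5, so Y = 4388.5/0.67 = 6550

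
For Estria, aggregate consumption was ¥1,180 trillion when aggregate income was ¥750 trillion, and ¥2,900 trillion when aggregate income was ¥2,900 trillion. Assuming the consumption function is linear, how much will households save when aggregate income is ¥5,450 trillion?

MPC = (2900 − 1180)/(2900 − 750) = 1720/2150 = 0.8
a = 1180 − 0.8(750) = 1180 − 600 = 580
C = 580 + 0.8(5450) = 4940
S = 5450 − 4940 = 510

S = 510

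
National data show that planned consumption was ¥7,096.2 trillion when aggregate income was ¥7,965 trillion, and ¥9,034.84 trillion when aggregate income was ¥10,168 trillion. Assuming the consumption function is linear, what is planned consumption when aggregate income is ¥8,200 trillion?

MPC = (9034.84 − 7096.2)/(10168 − 7965) = 1938.64/2203 = 0.88
a = 7096.2 − 0.88(7965) = 7096.2 − 7009.2 = 87
C = 87 + 0.88(8200) = 87 + 7216 = 7303

C = 7303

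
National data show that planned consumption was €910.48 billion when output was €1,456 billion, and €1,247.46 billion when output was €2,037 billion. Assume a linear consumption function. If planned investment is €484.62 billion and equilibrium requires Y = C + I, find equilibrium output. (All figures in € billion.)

Y = 1311

MPC = (1247.46 − 910.48)/(2037 − 1456) = 336.98/581 = 0.58
a = 910.48 − 0.58(1456) = 66
Equilibrium: Y = 66 + 0.58Y + 484.62
0.42Y = 550.62, so Y = 550.62/0.42 = 1311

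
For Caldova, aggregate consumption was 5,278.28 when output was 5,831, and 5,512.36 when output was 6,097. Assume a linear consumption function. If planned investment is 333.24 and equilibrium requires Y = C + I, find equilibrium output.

MPC = (5512.36 − 5278.28)/(6097 − 5831) = 234.08/266 = 0.88
a = 5278.28 − 0.88(5831) = 147
Equilibrium: Y = 147 + 0.88Y + 333.24
0.12Y = 480.24, so Y = 480.24/0.12 = 4002

Y = 4002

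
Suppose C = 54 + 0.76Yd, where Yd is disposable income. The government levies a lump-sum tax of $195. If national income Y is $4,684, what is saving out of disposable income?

Yd = Y − T = 4684 − 195 = 4489
C = 54 + 0.76(4489) = 54 + 3411.64 = 3465.64
S = Yd − C = 4489 − 3465.64 = 1023.36

S = 1023.36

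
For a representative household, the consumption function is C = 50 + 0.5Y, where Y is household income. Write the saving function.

S = Y − C = Y − (50 + 0.5Y) = -50 + (1 − 0.5)Y

S = -50 + 0.5Y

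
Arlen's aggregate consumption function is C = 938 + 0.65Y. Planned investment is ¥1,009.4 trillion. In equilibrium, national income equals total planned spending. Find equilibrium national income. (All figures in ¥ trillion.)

Y = C + I = 938 + 0.65Y + 1009.4
Y − 0.65Y = 1947.4
0.35Y = 1947.4, so Y = 1947.4/0.35 = 5564

Y = 5564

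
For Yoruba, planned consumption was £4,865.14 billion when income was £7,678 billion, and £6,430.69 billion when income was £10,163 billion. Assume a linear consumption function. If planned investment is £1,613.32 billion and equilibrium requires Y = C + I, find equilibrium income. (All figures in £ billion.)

MPC = (6430.69 − 4865.14)/(10163 − 7678) = 1565.55/2485 = 0.63
a = 4865.14 − 0.63(7678) = 28
Equilibrium: Y = 28 + 0.63Y + 1613.32
0.37Y = 1641.32, so Y = 1641.32/0.37 = 4436

Y = 4436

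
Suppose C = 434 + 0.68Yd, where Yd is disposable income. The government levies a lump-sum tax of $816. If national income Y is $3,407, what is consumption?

C = 2195.88

Yd = Y − T = 3407 − 816 = 2591
C = 434 + 0.68(2591) = 434 + 1761.88 = 2195.88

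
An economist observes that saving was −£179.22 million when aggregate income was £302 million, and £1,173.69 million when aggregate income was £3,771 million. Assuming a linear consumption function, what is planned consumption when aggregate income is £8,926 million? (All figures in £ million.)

C = 5741.86

MPS = ΔS/ΔY = (1173.69 − (-179.22))/(3771 − 302) = 1352.91/3469 = 0.39
MPC = 1 − MPS = 0.61
Autonomous saving = -179.22 − 0.39(302) = -297, so a = 297
C = 297 + 0.61(8926) = 297 + 5444.86 = 5741.86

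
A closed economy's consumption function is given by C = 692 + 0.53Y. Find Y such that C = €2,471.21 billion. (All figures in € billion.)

692 + 0.53Y = 2471.21
0.53Y = 1779.21, so Y = 1779.21/0.53 = 3357

Y = 3357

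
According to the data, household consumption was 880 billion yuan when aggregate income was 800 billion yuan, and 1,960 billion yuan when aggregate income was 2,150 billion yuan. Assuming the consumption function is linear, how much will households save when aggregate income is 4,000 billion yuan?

S = 560

MPC = (1960 − 880)/(2150 − 800) = 1080/1350 = 0.8
a = 880 − 0.8(800) = 880 − 640 = 240
C = 240 + 0.8(4000) = 3440
S = 4000 − 3440 = 560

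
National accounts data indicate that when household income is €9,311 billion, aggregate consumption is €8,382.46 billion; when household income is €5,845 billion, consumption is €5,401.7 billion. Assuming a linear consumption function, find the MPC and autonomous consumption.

MPC = 0.86; a = 375

MPC = ΔC/ΔY = (8382.46 − 5401.7)/(9311 − 5845) = 2980.76/3466 = 0.86
a = C − MPC·Y = 5401.7 − 0.86(5845) = 5401.7 − 5026.7 = 375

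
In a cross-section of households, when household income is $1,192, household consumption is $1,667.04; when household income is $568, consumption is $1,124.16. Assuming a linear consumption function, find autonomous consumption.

a = 630

MPC = ΔC/ΔY = (1667.04 − 1124.16)/(1192 − 568) = 542.88/624 = 0.87
a = C − MPC·Y = 1124.16 − 0.87(568) = 1124.16 − 494.16 = 630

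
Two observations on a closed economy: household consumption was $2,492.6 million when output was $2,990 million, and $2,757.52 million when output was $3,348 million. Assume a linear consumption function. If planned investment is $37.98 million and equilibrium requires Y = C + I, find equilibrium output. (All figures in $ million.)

Y = 1223

MPC = (2757.52 − 2492.6)/(3348 − 2990) = 264.92/358 = 0.74
a = 2492.6 − 0.74(2990) = 280
Equilibrium: Y = 280 + 0.74Y + 37.98
0.26Y = 317.98, so Y = 317.98/0.26 = 1223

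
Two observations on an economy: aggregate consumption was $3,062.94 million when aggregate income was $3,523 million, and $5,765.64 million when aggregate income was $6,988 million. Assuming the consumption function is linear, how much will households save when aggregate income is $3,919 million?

S = 547.18

MPC = (5765.64 − 3062.94)/(6988 − 3523) = 2702.7/3465 = 0.78
a = 3062.94 − 0.78(3523) = 3062.94 − 2747.94 = 315
C = 315 + 0.78(3919) = 3371.82
S = 3919 − 3371.82 = 547.18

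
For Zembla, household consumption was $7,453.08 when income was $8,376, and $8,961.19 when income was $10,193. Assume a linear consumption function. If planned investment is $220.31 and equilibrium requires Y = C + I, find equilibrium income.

MPC = (8961.19 − 7453.08)/(10193 − 8376) = 1508.11/1817 = 0.83
a = 7453.08 − 0.83(8376) = 501
Equilibrium: Y = 501 + 0.83Y + 220.31
0.17Y = 721.31, so Y = 721.31/0.17 = 4243

Y = 4243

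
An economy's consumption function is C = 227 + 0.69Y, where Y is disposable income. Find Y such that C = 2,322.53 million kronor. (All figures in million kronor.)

Y = 3037

227 + 0.69Y = 2322.53
0.69Y = 2095.53, so Y = 2095.53/0.69 = 3037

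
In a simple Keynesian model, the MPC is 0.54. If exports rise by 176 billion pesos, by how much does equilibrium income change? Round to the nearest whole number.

The multiplier is 1/(1 − MPC) = 1/0.46.
ΔY = 176/0.46 = 382.61 ≈ 383

ΔY ≈ 383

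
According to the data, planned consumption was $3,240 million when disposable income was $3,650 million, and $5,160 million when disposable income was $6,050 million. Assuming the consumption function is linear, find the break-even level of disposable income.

Y = 1600

MPC = (5160 − 3240)/(6050 − 3650) = 1920/2400 = 0.8
a = 3240 − 0.8(3650) = 3240 − 2920 = 320
Break-even: Y = a/(1−MPC) = 320/0.2 = 1600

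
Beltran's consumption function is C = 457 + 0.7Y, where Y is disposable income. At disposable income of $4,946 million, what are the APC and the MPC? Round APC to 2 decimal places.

MPC = 0.7 (the slope of the consumption function)
C = 457 + 0.7(4946) = 3919.2, so APC = 3919.2/4946 = 0.79

APC = 0.79; MPC = 0.7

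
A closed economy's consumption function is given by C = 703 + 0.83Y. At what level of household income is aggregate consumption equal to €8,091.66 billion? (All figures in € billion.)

703 + 0.83Y = 8091.66
0.83Y = 7388.66, so Y = 7388.66/0.83 = 8902

Y = 8902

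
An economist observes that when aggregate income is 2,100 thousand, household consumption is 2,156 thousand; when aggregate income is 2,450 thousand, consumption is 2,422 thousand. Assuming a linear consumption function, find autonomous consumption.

MPC = ΔC/ΔY = (2422 − 2156)/(2450 − 2100) = 266/350 = 0.76
a = C − MPC·Y = 2156 − 0.76(2100) = 2156 − 1596 = 560

a = 560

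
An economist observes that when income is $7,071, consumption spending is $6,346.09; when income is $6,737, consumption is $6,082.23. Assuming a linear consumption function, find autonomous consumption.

a = 760

MPC = ΔC/ΔY = (6346.09 − 6082.23)/(7071 − 6737) = 263.86/334 = 0.79
a = C − MPC·Y = 6082.23 − 0.79(6737) = 6082.23 − 5322.23 = 760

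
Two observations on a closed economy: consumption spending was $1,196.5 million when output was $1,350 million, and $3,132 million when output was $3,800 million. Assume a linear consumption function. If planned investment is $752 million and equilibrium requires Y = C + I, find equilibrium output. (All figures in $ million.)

MPC = (3132 − 1196.5)/(3800 − 1350) = 1935.5/2450 = 0.79
a = 1196.5 − 0.79(1350) = 130
Equilibrium: Y = 130 + 0.79Y + 752
0.21Y = 882, so Y = 882/0.21 = 4200

Y = 4200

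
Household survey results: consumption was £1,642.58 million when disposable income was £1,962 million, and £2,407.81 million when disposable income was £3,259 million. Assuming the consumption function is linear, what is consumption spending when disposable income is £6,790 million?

MPC = (2407.81 − 1642.58)/(3259 − 1962) = 765.23/1297 = 0.59
a = 1642.58 − 0.59(1962) = 1642.58 − 1157.58 = 485
C = 485 + 0.59(6790) = 485 + 4006.1 = 4491.1

C = 4491.1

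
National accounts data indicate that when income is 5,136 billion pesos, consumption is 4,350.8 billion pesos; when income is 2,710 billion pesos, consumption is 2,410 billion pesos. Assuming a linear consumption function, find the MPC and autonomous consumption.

MPC = 0.8; a = 242

MPC = ΔC/ΔY = (4350.8 − 2410)/(5136 − 2710) = 1940.8/2426 = 0.8
a = C − MPC·Y = 2410 − 0.8(2710) = 2410 − 2168 = 242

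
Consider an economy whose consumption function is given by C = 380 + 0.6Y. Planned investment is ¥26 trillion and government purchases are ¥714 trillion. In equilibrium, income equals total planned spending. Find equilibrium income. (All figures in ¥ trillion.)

Y = 2800

Y = C + I + G = 380 + 0.6Y + 26 + 714
Y − 0.6Y = 1120
0.4Y = 1120, so Y = 1120/0.4 = 2800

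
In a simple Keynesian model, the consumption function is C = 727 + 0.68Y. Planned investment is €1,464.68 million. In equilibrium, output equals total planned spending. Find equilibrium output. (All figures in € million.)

Y = C + I = 727 + 0.68Y + 1464.68
Y − 0.68Y = 2191.68
0.32Y = 2191.68, so Y = 2191.68/0.32 = 6849

Y = 6849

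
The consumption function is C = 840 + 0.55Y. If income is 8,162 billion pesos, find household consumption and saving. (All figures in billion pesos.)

C = 840 + 0.55(8162) = 840 + 4489.1 = 5329.1
S = Y − C = 8162 − 5329.1 = 2832.9

C = 5329.1; S = 2832.9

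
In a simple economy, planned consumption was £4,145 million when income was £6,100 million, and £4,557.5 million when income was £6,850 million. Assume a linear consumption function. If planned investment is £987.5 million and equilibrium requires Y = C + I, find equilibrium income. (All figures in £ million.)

Y = 3950

MPC = (4557.5 − 4145)/(6850 − 6100) = 412.5/750 = 0.55
a = 4145 − 0.55(6100) = 790
Equilibrium: Y = 790 + 0.55Y + 987.5
0.45Y = 1777.5, so Y = 1777.5/0.45 = 3950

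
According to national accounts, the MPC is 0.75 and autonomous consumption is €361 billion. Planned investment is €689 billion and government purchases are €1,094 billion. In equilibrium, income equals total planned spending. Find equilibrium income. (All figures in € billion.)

Y = C + I + G = 361 + 0.75Y + 689 + 1094
Y − 0.75Y = 2144
0.25Y = 2144, so Y = 2144/0.25 = 8576

Y = 8576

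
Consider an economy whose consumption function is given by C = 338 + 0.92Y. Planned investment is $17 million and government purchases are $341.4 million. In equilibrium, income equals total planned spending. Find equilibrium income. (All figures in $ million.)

Y = C + I + G = 338 + 0.92Y + 17 + 341.4
Y − 0.92Y = 696.4
0.08Y = 696.4, so Y = 696.4/0.08 = 8705

Y = 8705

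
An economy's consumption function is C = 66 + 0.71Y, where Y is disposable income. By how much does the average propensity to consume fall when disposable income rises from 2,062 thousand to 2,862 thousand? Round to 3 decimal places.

At Y = 2062: C = 66 + 0.71(2062) = 1530.02, APC = 1530.02/2062 = 0.7420
At Y = 2862: C = 2098.02, APC = 2098.02/2862 = 0.7331
Fall in APC = 0.7420 − 0.7331 = 0.0089 ≈ 0.009

ΔAPC = 0.009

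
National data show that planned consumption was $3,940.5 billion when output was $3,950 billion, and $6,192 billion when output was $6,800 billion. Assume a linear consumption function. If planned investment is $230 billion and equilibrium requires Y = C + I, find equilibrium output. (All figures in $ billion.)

Y = 5000

MPC = (6192 − 3940.5)/(6800 − 3950) = 2251.5/2850 = 0.79
a = 3940.5 − 0.79(3950) = 820
Equilibrium: Y = 820 + 0.79Y + 230
0.21Y = 1050, so Y = 1050/0.21 = 5000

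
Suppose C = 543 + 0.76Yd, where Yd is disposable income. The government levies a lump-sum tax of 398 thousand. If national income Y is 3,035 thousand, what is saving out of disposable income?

S = 89.88

Yd = Y − T = 3035 − 398 = 2637
C = 543 + 0.76(2637) = 543 + 2004.12 = 2547.12
S = Yd − C = 2637 − 2547.12 = 89.88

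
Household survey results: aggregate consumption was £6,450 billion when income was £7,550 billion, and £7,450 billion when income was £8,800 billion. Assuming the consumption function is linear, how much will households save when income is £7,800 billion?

S = 1150

MPC = (7450 − 6450)/(8800 − 7550) = 1000/1250 = 0.8
a = 6450 − 0.8(7550) = 6450 − 6040 = 410
C = 410 + 0.8(7800) = 6650
S = 7800 − 6650 = 1150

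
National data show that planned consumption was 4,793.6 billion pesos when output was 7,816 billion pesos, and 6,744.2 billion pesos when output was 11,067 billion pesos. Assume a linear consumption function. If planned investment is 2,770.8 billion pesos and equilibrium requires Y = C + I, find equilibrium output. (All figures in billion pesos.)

Y = 7187

MPC = (6744.2 − 4793.6)/(11067 − 7816) = 1950.6/3251 = 0.6
a = 4793.6 − 0.6(7816) = 104
Equilibrium: Y = 104 + 0.6Y + 2770.8
0.4Y = 2874.8, so Y = 2874.8/0.4 = 7187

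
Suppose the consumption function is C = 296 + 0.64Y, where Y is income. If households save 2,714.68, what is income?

S = Y − C = -296 + 0.36Y
-296 + 0.36Y = 2714.68, so 0.36Y = 3010.68 and Y = 8363

Y = 8363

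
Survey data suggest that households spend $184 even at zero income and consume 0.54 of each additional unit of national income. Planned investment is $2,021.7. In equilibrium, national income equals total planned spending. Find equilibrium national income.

Y = 4795

Y = C + I = 184 + 0.54Y + 2021.7
Y − 0.54Y = 2205.7
0.46Y = 2205.7, so Y = 2205.7/0.46 = 4795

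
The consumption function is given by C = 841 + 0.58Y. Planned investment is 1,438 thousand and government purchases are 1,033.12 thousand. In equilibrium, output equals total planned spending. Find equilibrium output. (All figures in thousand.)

Y = C + I + G = 841 + 0.58Y + 1438 + 1033.12
Y − 0.58Y = 3312.12
0.42Y = 3312.12, so Y = 3312.12/0.42 = 7886

Y = 7886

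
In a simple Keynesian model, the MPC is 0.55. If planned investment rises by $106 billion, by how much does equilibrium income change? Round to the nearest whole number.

The multiplier is 1/(1 − MPC) = 1/0.45.
ΔY = 106/0.45 = 235.56 ≈ 236

ΔY ≈ 236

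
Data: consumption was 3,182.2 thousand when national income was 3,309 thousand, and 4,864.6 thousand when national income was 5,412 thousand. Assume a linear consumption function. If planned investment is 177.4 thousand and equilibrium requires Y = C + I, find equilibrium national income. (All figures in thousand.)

Y = 3562

MPC = (4864.6 − 3182.2)/(5412 − 3309) = 1682.4/2103 = 0.8
a = 3182.2 − 0.8(3309) = 535
Equilibrium: Y = 535 + 0.8Y + 177.4
0.2Y = 712.4, so Y = 712.4/0.2 = 3562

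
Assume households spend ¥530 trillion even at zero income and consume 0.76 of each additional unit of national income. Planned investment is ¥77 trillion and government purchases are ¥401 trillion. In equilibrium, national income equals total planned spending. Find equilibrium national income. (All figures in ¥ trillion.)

Y = 4200

Y = C + I + G = 530 + 0.76Y + 77 + 401
Y − 0.76Y = 1008
0.24Y = 1008, so Y = 1008/0.24 = 4200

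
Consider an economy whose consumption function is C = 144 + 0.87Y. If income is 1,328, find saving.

C = 144 + 0.87(1328) = 144 + 1155.36 = 1299.36
S = Y − C = 1328 − 1299.36 = 28.64

S = 28.64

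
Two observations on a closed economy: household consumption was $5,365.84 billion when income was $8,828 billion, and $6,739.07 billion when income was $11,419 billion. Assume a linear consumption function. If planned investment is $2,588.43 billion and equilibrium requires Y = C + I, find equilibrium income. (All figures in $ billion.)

Y = 6969

MPC = (6739.07 − 5365.84)/(11419 − 8828) = 1373.23/2591 = 0.53
a = 5365.84 − 0.53(8828) = 687
Equilibrium: Y = 687 + 0.53Y + 2588.43
0.47Y = 3275.43, so Y = 3275.43/0.47 = 6969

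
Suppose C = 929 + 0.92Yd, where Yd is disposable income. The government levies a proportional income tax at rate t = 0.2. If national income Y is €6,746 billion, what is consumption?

C = 5894.056

Yd = (1 − 0.2)(6746) = 0.8(6746) = 5396.8
C = 929 + 0.92(5396.8) = 929 + 4965.056 = 5894.056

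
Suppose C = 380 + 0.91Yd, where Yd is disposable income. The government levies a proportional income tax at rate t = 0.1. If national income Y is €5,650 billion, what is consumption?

Yd = (1 − 0.1)(5650) = 0.9(5650) = 5085
C = 380 + 0.91(5085) = 380 + 4627.35 = 5007.35

C = 5007.35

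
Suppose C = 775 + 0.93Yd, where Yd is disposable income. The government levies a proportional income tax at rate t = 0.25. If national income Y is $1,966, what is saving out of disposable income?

Yd = (1 − 0.25)(1966) = 0.75(1966) = 1474.5
C = 775 + 0.93(1474.5) = 775 + 1371.285 = 2146.285
S = Yd − C = 1474.5 − 2146.285 = -671.785

S = -671.785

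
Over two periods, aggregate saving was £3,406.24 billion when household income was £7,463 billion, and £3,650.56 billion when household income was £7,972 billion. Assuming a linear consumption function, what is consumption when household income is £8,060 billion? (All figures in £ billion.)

MPS = ΔS/ΔY = (3650.56 − 3406.24)/(7972 − 7463) = 244.32/509 = 0.48
MPC = 1 − MPS = 0.52
Autonomous saving = 3406.24 − 0.48(7463) = -176, so a = 176
C = 176 + 0.52(8060) = 176 + 4191.2 = 4367.2

C = 4367.2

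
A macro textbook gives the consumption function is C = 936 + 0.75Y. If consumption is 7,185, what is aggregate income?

936 + 0.75Y = 7185
0.75Y = 6249, so Y = 6249/0.75 = 8332

Y = 8332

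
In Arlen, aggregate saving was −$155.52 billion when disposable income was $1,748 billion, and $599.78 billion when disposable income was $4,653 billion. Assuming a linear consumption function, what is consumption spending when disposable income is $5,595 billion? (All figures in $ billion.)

MPS = ΔS/ΔY = (599.78 − (-155.52))/(4653 − 1748) = 755.3/2905 = 0.26
MPC = 1 − MPS = 0.74
Autonomous saving = -155.52 − 0.26(1748) = -610, so a = 610
C = 610 + 0.74(5595) = 610 + 4140.3 = 4750.3

C = 4750.3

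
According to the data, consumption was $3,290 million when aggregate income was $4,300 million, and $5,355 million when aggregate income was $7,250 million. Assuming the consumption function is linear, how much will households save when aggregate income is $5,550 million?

MPC = (5355 − 3290)/(7250 − 4300) = 2065/2950 = 0.7
a = 3290 − 0.7(4300) = 3290 − 3010 = 280
C = 280 + 0.7(5550) = 4165
S = 5550 − 4165 = 1385

S = 1385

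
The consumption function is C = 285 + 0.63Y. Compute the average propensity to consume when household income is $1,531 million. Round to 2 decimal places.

APC = 0.82

C = 285 + 0.63(1531) = 1249.53
APC = C/Y = 1249.53/1531 = 0.82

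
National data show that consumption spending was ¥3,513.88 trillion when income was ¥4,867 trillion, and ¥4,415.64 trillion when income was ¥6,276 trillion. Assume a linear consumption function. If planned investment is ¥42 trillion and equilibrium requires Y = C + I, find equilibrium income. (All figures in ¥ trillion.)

MPC = (4415.64 − 3513.88)/(6276 − 4867) = 901.76/1409 = 0.64
a = 3513.88 − 0.64(4867) = 399
Equilibrium: Y = 399 + 0.64Y + 42
0.36Y = 441, so Y = 441/0.36 = 1225

Y = 1225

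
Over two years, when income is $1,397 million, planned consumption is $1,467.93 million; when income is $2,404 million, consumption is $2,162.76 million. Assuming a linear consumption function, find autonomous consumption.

MPC = ΔC/ΔY = (2162.76 − 1467.93)/(2404 − 1397) = 694.83/1007 = 0.69
a = C − MPC·Y = 1467.93 − 0.69(1397) = 1467.93 − 963.93 = 504

a = 504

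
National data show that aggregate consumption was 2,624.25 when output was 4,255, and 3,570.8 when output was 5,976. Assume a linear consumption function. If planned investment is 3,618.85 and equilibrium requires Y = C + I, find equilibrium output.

Y = 8673

MPC = (3570.8 − 2624.25)/(5976 − 4255) = 946.55/1721 = 0.55
a = 2624.25 − 0.55(4255) = 284
Equilibrium: Y = 284 + 0.55Y + 3618.85
0.45Y = 3902.85, so Y = 3902.85/0.45 = 8673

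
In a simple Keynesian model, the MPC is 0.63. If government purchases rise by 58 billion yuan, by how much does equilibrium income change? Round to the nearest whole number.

ΔY ≈ 157

The multiplier is 1/(1 − MPC) = 1/0.37.
ΔY = 58/0.37 = 156.76 ≈ 157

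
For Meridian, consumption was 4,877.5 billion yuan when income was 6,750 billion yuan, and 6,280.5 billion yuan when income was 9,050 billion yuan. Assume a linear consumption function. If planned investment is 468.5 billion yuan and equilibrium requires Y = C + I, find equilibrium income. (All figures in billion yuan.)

MPC = (6280.5 − 4877.5)/(9050 − 6750) = 1403/2300 = 0.61
a = 4877.5 − 0.61(6750) = 760
Equilibrium: Y = 760 + 0.61Y + 468.5
0.39Y = 1228.5, so Y = 1228.5/0.39 = 3150

Y = 3150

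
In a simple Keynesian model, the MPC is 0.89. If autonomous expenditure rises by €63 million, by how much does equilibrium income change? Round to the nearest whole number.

The multiplier is 1/(1 − MPC) = 1/0.11.
ΔY = 63/0.11 = 572.73 ≈ 573

ΔY ≈ 573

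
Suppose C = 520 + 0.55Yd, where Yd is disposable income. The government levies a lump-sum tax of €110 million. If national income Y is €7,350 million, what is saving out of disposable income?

S = 2738

Yd = Y − T = 7350 − 110 = 7240
C = 520 + 0.55(7240) = 520 + 3982 = 4502
S = Yd − C = 7240 − 4502 = 2738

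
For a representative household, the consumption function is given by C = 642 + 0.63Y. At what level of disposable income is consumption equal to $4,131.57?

642 + 0.63Y = 4131.57
0.63Y = 3489.57, so Y = 3489.57/0.63 = 5539

Y = 5539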